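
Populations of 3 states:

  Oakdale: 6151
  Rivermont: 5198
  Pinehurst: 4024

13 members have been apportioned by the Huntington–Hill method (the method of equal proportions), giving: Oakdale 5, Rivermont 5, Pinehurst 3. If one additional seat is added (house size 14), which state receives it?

Pinehurst

Priority for the next seat is population ÷ (√(s·(s+1))).
Priorities: Oakdale 1123.014, Rivermont 949.021, Pinehurst 1161.629.
Highest priority: Pinehurst.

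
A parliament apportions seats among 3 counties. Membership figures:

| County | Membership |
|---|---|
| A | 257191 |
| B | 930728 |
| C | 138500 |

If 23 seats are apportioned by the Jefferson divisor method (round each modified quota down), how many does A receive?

Standard divisor 1326419/23 ≈ 57670.391; standard quotas: A 4.460, B 16.139, C 2.402.
Rounding down gives 4, 16, 2 = 22 seats, so the divisor must be adjusted.
With modified divisor 53200: modified quotas A 4.834, B 17.495, C 2.603.
Rounding down: A 4, B 17, C 2 (total 23).
A receives 4.

4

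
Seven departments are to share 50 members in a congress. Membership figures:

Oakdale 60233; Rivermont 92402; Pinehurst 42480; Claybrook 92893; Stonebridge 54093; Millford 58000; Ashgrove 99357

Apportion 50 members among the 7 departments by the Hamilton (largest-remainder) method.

Total 499458; standard divisor 499458/50 ≈ 9989.16.
Standard quotas: Oakdale 6.0298, Rivermont 9.2502, Pinehurst 4.2526, Claybrook 9.2994, Stonebridge 5.4152, Millford 5.8063, Ashgrove 9.9465.
Lower quotas: Oakdale 6, Rivermont 9, Pinehurst 4, Claybrook 9, Stonebridge 5, Millford 5, Ashgrove 9 (sum 47, leaving 3 seats).
Remainders in descending order: Ashgrove 0.9465, Millford 0.8063, Stonebridge 0.4152, Claybrook 0.2994, Pinehurst 0.2526, Rivermont 0.2502, Oakdale 0.0298.
Largest remainders: Ashgrove, Millford, Stonebridge receive the extra seats.

Oakdale 6; Rivermont 9; Pinehurst 4; Claybrook 9; Stonebridge 6; Millford 6; Ashgrove 10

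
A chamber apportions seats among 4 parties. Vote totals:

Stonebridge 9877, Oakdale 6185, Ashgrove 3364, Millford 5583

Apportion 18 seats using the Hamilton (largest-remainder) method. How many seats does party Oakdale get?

5

Total 25009; standard divisor 25009/18 ≈ 1389.389.
Standard quotas: Stonebridge 7.1089, Oakdale 4.4516, Ashgrove 2.4212, Millford 4.0183.
Lower quotas: Stonebridge 7, Oakdale 4, Ashgrove 2, Millford 4 (sum 17, leaving 1 seat).
Remainders in descending order: Oakdale 0.4516, Ashgrove 0.4212, Stonebridge 0.1089, Millford 0.0183.
The surplus seat goes to Oakdale.
Oakdale receives 5.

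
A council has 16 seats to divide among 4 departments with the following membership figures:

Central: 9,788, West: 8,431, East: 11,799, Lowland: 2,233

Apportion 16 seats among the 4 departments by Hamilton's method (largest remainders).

Central 5, West 4, East 6, Lowland 1

Standard divisor: 32251 ÷ 16 ≈ 2015.688.
Standard quotas: Central 4.8559, West 4.1827, East 5.8536, Lowland 1.1078.
Lower quotas: Central 4, West 4, East 5, Lowland 1 (sum 14, leaving 2 seats).
Remainders in descending order: Central 0.8559, East 0.8536, West 0.1827, Lowland 0.1078.
The surplus seats go to Central, East.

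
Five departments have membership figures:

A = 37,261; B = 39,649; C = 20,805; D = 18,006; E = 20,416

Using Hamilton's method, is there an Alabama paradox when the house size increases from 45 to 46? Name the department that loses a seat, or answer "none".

none

At 45 seats: A 12, B 13, C 7, D 6, E 7.
At 46 seats: A 13, B 13, C 7, D 6, E 7.
No department's allocation decreased.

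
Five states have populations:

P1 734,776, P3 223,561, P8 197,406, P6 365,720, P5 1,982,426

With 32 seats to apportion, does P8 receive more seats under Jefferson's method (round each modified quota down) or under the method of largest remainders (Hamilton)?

Jefferson: P1 7, P3 2, P8 1, P6 3, P5 19.
Hamilton: P1 7, P3 2, P8 2, P6 3, P5 18.
P8 gets 1 under Jefferson and 2 under Hamilton.

Hamilton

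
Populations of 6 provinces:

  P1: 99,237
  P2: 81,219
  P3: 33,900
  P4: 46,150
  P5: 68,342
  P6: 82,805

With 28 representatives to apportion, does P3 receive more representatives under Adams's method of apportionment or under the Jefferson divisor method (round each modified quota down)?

Adams: P1 6, P2 5, P3 3, P4 3, P5 5, P6 6.
Jefferson: P1 7, P2 5, P3 2, P4 3, P5 5, P6 6.
P3 gets 3 under Adams and 2 under Jefferson.

Adams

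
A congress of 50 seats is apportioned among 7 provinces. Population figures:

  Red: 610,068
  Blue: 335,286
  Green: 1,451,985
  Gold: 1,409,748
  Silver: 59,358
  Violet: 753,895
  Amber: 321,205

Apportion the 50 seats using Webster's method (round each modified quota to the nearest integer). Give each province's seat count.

Red=6, Blue=3, Green=15, Gold=14, Silver=1, Violet=8, Amber=3

Standard divisor 4941545/50 ≈ 98830.9; standard quotas: Red 6.173, Blue 3.393, Green 14.692, Gold 14.264, Silver 0.601, Violet 7.628, Amber 3.250.
Rounding to the nearest integer gives Red 6, Blue 3, Green 15, Gold 14, Silver 1, Violet 8, Amber 3 — total 50, matching the house size, so no adjustment is needed.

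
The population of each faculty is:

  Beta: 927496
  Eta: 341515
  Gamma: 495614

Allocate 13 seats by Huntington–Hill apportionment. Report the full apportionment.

With divisor 141247: modified quotas Beta 6.566, Eta 2.418, Gamma 3.509.
Geometric-mean thresholds: Beta √(6·7)=6.481, Eta √(2·3)=2.449, Gamma √(3·4)=3.464.
Each quota rounded against its threshold gives Beta 7, Eta 2, Gamma 4 (total 13).

Beta 7, Eta 2, Gamma 4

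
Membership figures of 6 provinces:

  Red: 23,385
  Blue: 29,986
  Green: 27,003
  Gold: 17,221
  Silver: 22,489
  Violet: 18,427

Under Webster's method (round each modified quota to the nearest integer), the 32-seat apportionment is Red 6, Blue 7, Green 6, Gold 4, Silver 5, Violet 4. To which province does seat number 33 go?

Priority for the next seat is population ÷ (current seats + 0.5).
Priorities: Red 3597.692, Blue 3998.133, Green 4154.308, Gold 3826.889, Silver 4088.909, Violet 4094.889.
Highest priority: Green.

Green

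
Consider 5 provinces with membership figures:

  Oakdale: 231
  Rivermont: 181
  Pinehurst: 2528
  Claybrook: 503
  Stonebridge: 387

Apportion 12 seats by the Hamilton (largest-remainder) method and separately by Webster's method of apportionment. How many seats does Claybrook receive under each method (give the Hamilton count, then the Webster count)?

Hamilton: Oakdale 1, Rivermont 0, Pinehurst 8, Claybrook 2, Stonebridge 1.
Webster: Oakdale 1, Rivermont 1, Pinehurst 8, Claybrook 1, Stonebridge 1.
Claybrook gets 2 under Hamilton and 1 under Webster.

2 and 1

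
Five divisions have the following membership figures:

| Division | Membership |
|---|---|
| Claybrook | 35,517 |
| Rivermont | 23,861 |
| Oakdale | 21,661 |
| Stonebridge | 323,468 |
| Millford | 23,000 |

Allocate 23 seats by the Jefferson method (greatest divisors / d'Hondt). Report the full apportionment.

Standard divisor 427507/23 ≈ 18587.261; standard quotas: Claybrook 1.911, Rivermont 1.284, Oakdale 1.165, Stonebridge 17.403, Millford 1.237.
Rounding down gives 1, 1, 1, 17, 1 = 21 seats, so the divisor must be adjusted.
With modified divisor 17400: modified quotas Claybrook 2.041, Rivermont 1.371, Oakdale 1.245, Stonebridge 18.590, Millford 1.322.
Rounding down: Claybrook 2, Rivermont 1, Oakdale 1, Stonebridge 18, Millford 1 (total 23).

Claybrook 2, Rivermont 1, Oakdale 1, Stonebridge 18, Millford 1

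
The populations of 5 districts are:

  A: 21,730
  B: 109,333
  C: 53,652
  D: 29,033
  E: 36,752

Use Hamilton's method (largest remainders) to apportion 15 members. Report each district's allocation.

A 1, B 7, C 3, D 2, E 2

Total 250500; standard divisor 250500/15 = 16700.
Standard quotas: A 1.3012, B 6.5469, C 3.2127, D 1.7385, E 2.2007.
Lower quotas: A 1, B 6, C 3, D 1, E 2 (sum 13, leaving 2 seats).
Remainders in descending order: D 0.7385, B 0.5469, A 0.3012, C 0.2127, E 0.2007.
The surplus seats go to D, B.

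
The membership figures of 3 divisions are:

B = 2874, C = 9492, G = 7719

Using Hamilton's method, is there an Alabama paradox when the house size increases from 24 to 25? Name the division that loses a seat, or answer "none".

At 24 seats: B 4, C 11, G 9.
At 25 seats: B 3, C 12, G 10.
B drops from 4 to 3.

B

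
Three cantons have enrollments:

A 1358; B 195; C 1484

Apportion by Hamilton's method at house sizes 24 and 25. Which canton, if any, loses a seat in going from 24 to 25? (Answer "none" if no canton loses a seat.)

At 24 seats: A 11, B 1, C 12.
At 25 seats: A 11, B 2, C 12.
No canton's allocation decreased.

none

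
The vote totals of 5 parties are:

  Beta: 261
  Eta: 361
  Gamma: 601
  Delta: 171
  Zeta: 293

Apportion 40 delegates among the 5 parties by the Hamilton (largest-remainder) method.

Beta 6; Eta 9; Gamma 14; Delta 4; Zeta 7

Total 1687; standard divisor 1687/40 ≈ 42.175.
Standard quotas: Beta 6.189, Eta 8.560, Gamma 14.250, Delta 4.055, Zeta 6.947.
Lower quotas: Beta 6, Eta 8, Gamma 14, Delta 4, Zeta 6 (sum 38, leaving 2 seats).
Remainders in descending order: Zeta 0.947, Eta 0.560, Gamma 0.250, Beta 0.189, Delta 0.055.
Largest remainders: Zeta, Eta receive the extra seats.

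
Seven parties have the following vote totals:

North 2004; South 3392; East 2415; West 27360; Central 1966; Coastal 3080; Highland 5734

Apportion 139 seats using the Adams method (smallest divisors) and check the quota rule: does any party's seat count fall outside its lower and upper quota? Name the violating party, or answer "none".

Standard quotas: North 6.062, South 10.261, East 7.305, West 82.763, Central 5.947, Coastal 9.317, Highland 17.345.
Adams allocation: North 6, South 11, East 8, West 81, Central 6, Coastal 10, Highland 17.
West has quota 82.763 (lower 82, upper 83) but receives 81 — outside the quota interval.

West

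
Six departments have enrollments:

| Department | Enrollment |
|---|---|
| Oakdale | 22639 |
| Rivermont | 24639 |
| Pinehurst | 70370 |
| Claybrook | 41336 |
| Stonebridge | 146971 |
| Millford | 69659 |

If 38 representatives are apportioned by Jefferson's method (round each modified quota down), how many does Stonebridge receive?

16

Standard divisor 375614/38 ≈ 9884.579; standard quotas: Oakdale 2.290, Rivermont 2.493, Pinehurst 7.119, Claybrook 4.182, Stonebridge 14.869, Millford 7.047.
Rounding down gives 2, 2, 7, 4, 14, 7 = 36 seats, so the divisor must be adjusted.
With modified divisor 9000: modified quotas Oakdale 2.515, Rivermont 2.738, Pinehurst 7.819, Claybrook 4.593, Stonebridge 16.330, Millford 7.740.
Rounding down: Oakdale 2, Rivermont 2, Pinehurst 7, Claybrook 4, Stonebridge 16, Millford 7 (total 38).
Stonebridge receives 16.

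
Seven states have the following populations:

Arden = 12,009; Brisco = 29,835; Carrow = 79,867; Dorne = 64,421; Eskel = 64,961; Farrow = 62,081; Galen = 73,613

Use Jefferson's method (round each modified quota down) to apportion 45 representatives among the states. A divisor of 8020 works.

With modified divisor 8020: modified quotas Arden 1.497, Brisco 3.720, Carrow 9.958, Dorne 8.033, Eskel 8.100, Farrow 7.741, Galen 9.179.
Rounding down: Arden 1, Brisco 3, Carrow 9, Dorne 8, Eskel 8, Farrow 7, Galen 9 (total 45).

Arden=1; Brisco=3; Carrow=9; Dorne=8; Eskel=8; Farrow=7; Galen=9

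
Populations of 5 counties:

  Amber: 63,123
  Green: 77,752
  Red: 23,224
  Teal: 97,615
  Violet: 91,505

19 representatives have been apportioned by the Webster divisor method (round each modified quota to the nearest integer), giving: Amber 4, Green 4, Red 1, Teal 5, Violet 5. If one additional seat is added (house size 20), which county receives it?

Priority for the next seat is population ÷ (current seats + 0.5).
Priorities: Amber 14027.333, Green 17278.222, Red 15482.667, Teal 17748.182, Violet 16637.273.
Highest priority: Teal.

Teal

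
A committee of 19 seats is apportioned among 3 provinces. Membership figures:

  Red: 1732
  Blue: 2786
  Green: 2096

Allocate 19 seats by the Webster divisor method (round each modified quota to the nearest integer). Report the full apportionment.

Red=5; Blue=8; Green=6

Standard divisor 6614/19 ≈ 348.105; standard quotas: Red 4.976, Blue 8.003, Green 6.021.
Rounding to the nearest integer gives Red 5, Blue 8, Green 6 — total 19, matching the house size, so no adjustment is needed.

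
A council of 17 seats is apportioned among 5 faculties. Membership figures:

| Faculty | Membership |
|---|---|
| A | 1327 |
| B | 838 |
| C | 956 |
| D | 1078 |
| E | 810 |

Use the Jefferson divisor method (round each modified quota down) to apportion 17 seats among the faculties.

A 4, B 3, C 3, D 4, E 3

Standard divisor 5009/17 ≈ 294.647; standard quotas: A 4.504, B 2.844, C 3.245, D 3.659, E 2.749.
Rounding down gives 4, 2, 3, 3, 2 = 14 seats, so the divisor must be adjusted.
With modified divisor 267: modified quotas A 4.970, B 3.139, C 3.581, D 4.037, E 3.034.
Rounding down: A 4, B 3, C 3, D 4, E 3 (total 17).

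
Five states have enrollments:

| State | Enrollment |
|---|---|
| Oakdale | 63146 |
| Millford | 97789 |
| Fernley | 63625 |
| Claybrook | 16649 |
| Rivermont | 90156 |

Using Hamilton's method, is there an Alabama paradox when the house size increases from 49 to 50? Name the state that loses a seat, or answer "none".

Claybrook

At 49 seats: Oakdale 9, Millford 15, Fernley 9, Claybrook 3, Rivermont 13.
At 50 seats: Oakdale 9, Millford 15, Fernley 10, Claybrook 2, Rivermont 14.
Claybrook drops from 3 to 2.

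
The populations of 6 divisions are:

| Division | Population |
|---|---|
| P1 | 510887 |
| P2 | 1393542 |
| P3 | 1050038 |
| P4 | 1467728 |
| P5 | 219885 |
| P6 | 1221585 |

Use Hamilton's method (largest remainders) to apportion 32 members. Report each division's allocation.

The standard divisor is 5863665/32 ≈ 183239.531.
Standard quotas: P1 2.7881, P2 7.6050, P3 5.7304, P4 8.0099, P5 1.2000, P6 6.6666.
Lower quotas: P1 2, P2 7, P3 5, P4 8, P5 1, P6 6 (sum 29, leaving 3 seats).
Remainders in descending order: P1 0.7881, P3 0.7304, P6 0.6666, P2 0.6050, P5 0.2000, P4 0.0099.
The surplus seats go to P1, P3, P6.

P1 3, P2 7, P3 6, P4 8, P5 1, P6 7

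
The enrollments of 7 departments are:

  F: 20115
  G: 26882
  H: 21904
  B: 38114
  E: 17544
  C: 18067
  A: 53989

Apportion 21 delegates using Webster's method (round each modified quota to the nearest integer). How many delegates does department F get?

2

Standard divisor 196615/21 ≈ 9362.619; standard quotas: F 2.148, G 2.871, H 2.340, B 4.071, E 1.874, C 1.930, A 5.766.
Rounding to the nearest integer gives F 2, G 3, H 2, B 4, E 2, C 2, A 6 — total 21, matching the house size, so no adjustment is needed.
F receives 2.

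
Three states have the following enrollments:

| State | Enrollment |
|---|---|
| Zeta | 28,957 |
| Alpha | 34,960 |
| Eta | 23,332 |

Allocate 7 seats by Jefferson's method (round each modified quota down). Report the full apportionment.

Zeta 2, Alpha 3, Eta 2

Standard divisor 87249/7 ≈ 12464.143; standard quotas: Zeta 2.323, Alpha 2.805, Eta 1.872.
Rounding down gives 2, 2, 1 = 5 seats, so the divisor must be adjusted.
With modified divisor 10700: modified quotas Zeta 2.706, Alpha 3.267, Eta 2.181.
Rounding down: Zeta 2, Alpha 3, Eta 2 (total 7).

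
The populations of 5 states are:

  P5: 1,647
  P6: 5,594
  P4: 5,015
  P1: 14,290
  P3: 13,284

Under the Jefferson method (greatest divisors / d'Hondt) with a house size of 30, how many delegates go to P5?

1

Standard divisor 39830/30 ≈ 1327.667; standard quotas: P5 1.241, P6 4.213, P4 3.777, P1 10.763, P3 10.006.
Rounding down gives 1, 4, 3, 10, 10 = 28 seats, so the divisor must be adjusted.
With modified divisor 1230: modified quotas P5 1.339, P6 4.548, P4 4.077, P1 11.618, P3 10.800.
Rounding down: P5 1, P6 4, P4 4, P1 11, P3 10 (total 30).
P5 receives 1.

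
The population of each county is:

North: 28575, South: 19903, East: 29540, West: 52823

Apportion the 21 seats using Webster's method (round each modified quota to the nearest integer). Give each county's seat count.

North 5, South 3, East 5, West 8

Standard divisor 130841/21 ≈ 6230.524; standard quotas: North 4.586, South 3.194, East 4.741, West 8.478.
Rounding to the nearest integer gives North 5, South 3, East 5, West 8 — total 21, matching the house size, so no adjustment is needed.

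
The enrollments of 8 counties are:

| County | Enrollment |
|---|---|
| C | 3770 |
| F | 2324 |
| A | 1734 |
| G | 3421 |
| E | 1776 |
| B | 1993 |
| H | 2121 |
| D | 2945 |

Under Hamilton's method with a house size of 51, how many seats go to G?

Standard divisor: 20084 ÷ 51 ≈ 393.804.
Standard quotas: C 9.573, F 5.901, A 4.403, G 8.687, E 4.510, B 5.061, H 5.386, D 7.478.
Lower quotas: C 9, F 5, A 4, G 8, E 4, B 5, H 5, D 7 (sum 47, leaving 4 seats).
Remainders in descending order: F 0.901, G 0.687, C 0.573, E 0.510, D 0.478, A 0.403, H 0.386, B 0.061.
Largest remainders: F, G, C, E receive the extra seats.
G receives 9.

9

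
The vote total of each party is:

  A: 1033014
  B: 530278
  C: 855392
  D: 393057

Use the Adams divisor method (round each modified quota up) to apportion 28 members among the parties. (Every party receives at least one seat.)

A=10, B=5, C=9, D=4

Standard divisor 2811741/28 ≈ 100419.321; standard quotas: A 10.287, B 5.281, C 8.518, D 3.914.
Rounding up gives 11, 6, 9, 4 = 30 seats, so the divisor must be adjusted.
With modified divisor 106500: modified quotas A 9.700, B 4.979, C 8.032, D 3.691.
Rounding up: A 10, B 5, C 9, D 4 (total 28).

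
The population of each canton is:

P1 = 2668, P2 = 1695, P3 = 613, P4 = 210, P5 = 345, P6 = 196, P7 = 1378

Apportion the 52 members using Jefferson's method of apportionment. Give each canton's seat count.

Standard divisor 7105/52 ≈ 136.635; standard quotas: P1 19.527, P2 12.405, P3 4.486, P4 1.537, P5 2.525, P6 1.434, P7 10.085.
Rounding down gives 19, 12, 4, 1, 2, 1, 10 = 49 seats, so the divisor must be adjusted.
With modified divisor 126: modified quotas P1 21.175, P2 13.452, P3 4.865, P4 1.667, P5 2.738, P6 1.556, P7 10.937.
Rounding down: P1 21, P2 13, P3 4, P4 1, P5 2, P6 1, P7 10 (total 52).

P1=21; P2=13; P3=4; P4=1; P5=2; P6=1; P7=10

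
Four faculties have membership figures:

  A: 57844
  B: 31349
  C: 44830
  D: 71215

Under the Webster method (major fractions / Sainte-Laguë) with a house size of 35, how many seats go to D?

Standard divisor 205238/35 ≈ 5863.943; standard quotas: A 9.864, B 5.346, C 7.645, D 12.145.
Rounding to the nearest integer gives A 10, B 5, C 8, D 12 — total 35, matching the house size, so no adjustment is needed.
D receives 12.

12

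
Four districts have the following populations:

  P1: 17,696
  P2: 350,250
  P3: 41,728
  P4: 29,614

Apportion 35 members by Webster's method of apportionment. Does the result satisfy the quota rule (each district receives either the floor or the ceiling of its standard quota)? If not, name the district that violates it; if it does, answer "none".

P2

Standard quotas: P1 1.410, P2 27.906, P3 3.325, P4 2.359.
Webster allocation: P1 1, P2 29, P3 3, P4 2.
P2 has quota 27.906 (lower 27, upper 28) but receives 29 — outside the quota interval.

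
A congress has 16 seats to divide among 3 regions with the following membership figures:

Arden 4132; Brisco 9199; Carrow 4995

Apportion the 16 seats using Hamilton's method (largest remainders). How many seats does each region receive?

Arden 4, Brisco 8, Carrow 4

The standard divisor is 18326/16 ≈ 1145.375.
Standard quotas: Arden 3.6076, Brisco 8.0314, Carrow 4.3610.
Lower quotas: Arden 3, Brisco 8, Carrow 4 (sum 15, leaving 1 seat).
Remainders in descending order: Arden 0.6076, Carrow 0.3610, Brisco 0.0314.
The surplus seat goes to Arden.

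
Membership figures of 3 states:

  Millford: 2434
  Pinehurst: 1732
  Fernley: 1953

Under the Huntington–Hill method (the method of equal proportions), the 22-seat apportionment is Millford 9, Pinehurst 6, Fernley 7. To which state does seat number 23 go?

Pinehurst

Priority for the next seat is population ÷ (√(s·(s+1))).
Priorities: Millford 256.566, Pinehurst 267.253, Fernley 260.981.
Highest priority: Pinehurst.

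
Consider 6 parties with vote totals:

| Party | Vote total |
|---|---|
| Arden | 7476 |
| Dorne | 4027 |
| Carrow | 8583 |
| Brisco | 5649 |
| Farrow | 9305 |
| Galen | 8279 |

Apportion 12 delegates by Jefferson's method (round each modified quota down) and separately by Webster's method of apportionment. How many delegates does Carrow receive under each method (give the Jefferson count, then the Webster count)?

Jefferson: Arden 2, Dorne 1, Carrow 3, Brisco 1, Farrow 3, Galen 2.
Webster: Arden 2, Dorne 1, Carrow 2, Brisco 2, Farrow 3, Galen 2.
Carrow gets 3 under Jefferson and 2 under Webster.

3 and 2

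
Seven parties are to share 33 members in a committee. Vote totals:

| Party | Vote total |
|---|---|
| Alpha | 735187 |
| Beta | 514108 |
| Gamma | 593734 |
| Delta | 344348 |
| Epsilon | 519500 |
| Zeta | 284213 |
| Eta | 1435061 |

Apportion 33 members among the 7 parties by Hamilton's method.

The standard divisor is 4426151/33 ≈ 134125.788.
Standard quotas: Alpha 5.4813, Beta 3.8330, Gamma 4.4267, Delta 2.5674, Epsilon 3.8732, Zeta 2.1190, Eta 10.6994.
Lower quotas: Alpha 5, Beta 3, Gamma 4, Delta 2, Epsilon 3, Zeta 2, Eta 10 (sum 29, leaving 4 seats).
Remainders in descending order: Epsilon 0.8732, Beta 0.8330, Eta 0.6994, Delta 0.5674, Alpha 0.4813, Gamma 0.4267, Zeta 0.1190.
The surplus seats go to Epsilon, Beta, Eta, Delta.

Alpha 5; Beta 4; Gamma 4; Delta 3; Epsilon 4; Zeta 2; Eta 11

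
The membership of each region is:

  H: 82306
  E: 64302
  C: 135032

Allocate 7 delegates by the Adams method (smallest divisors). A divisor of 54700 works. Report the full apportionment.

With modified divisor 54700: modified quotas H 1.505, E 1.176, C 2.469.
Rounding up: H 2, E 2, C 3 (total 7).

H 2, E 2, C 3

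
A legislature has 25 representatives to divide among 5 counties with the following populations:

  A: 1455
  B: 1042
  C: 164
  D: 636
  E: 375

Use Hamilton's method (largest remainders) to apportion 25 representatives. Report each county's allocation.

Standard divisor: 3672 ÷ 25 ≈ 146.88.
Standard quotas: A 9.906, B 7.094, C 1.117, D 4.330, E 2.553.
Lower quotas: A 9, B 7, C 1, D 4, E 2 (sum 23, leaving 2 seats).
Remainders in descending order: A 0.906, E 0.553, D 0.330, C 0.117, B 0.094.
The surplus seats go to A, E.

A=10, B=7, C=1, D=4, E=3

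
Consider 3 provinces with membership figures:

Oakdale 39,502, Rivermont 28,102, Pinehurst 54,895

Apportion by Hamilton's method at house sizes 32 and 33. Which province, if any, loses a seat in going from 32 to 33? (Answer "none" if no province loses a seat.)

Rivermont

At 32 seats: Oakdale 10, Rivermont 8, Pinehurst 14.
At 33 seats: Oakdale 11, Rivermont 7, Pinehurst 15.
Rivermont drops from 8 to 7.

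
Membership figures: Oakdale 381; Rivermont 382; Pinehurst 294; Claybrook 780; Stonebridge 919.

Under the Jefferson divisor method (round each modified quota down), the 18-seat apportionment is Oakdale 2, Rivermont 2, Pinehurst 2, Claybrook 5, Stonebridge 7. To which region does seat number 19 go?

Claybrook

Priority for the next seat is population ÷ (current seats + 1).
Priorities: Oakdale 127.000, Rivermont 127.333, Pinehurst 98.000, Claybrook 130.000, Stonebridge 114.875.
Highest priority: Claybrook.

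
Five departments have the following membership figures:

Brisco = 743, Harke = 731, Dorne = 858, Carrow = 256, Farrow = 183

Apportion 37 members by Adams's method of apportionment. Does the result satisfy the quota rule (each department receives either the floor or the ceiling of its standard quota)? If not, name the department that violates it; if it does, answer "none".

none

Standard quotas: Brisco 9.921, Harke 9.761, Dorne 11.457, Carrow 3.418, Farrow 2.444.
Adams allocation: Brisco 10, Harke 9, Dorne 11, Carrow 4, Farrow 3.
Every allocation lies between the lower and upper quota.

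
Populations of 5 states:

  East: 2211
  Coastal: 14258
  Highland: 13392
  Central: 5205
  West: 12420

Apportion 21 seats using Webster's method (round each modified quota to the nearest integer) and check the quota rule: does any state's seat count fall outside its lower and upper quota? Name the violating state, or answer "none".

none

Standard quotas: East 0.978, Coastal 6.305, Highland 5.922, Central 2.302, West 5.493.
Webster allocation: East 1, Coastal 6, Highland 6, Central 2, West 6.
Every allocation lies between the lower and upper quota.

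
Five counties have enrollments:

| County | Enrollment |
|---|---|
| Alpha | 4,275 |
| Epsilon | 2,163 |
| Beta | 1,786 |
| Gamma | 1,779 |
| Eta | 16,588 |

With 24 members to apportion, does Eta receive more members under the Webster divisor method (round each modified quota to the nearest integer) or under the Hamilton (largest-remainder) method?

Webster: Alpha 4, Epsilon 2, Beta 2, Gamma 2, Eta 14.
Hamilton: Alpha 4, Epsilon 2, Beta 2, Gamma 1, Eta 15.
Eta gets 14 under Webster and 15 under Hamilton.

Hamilton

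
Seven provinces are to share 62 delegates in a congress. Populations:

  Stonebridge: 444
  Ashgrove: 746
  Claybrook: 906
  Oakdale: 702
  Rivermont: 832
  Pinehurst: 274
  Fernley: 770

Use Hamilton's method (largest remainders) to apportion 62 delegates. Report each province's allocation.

Stonebridge=6, Ashgrove=10, Claybrook=12, Oakdale=9, Rivermont=11, Pinehurst=4, Fernley=10

The standard divisor is 4674/62 ≈ 75.387.
Standard quotas: Stonebridge 5.890, Ashgrove 9.896, Claybrook 12.018, Oakdale 9.312, Rivermont 11.036, Pinehurst 3.635, Fernley 10.214.
Lower quotas: Stonebridge 5, Ashgrove 9, Claybrook 12, Oakdale 9, Rivermont 11, Pinehurst 3, Fernley 10 (sum 59, leaving 3 seats).
Remainders in descending order: Ashgrove 0.896, Stonebridge 0.890, Pinehurst 0.635, Oakdale 0.312, Fernley 0.214, Rivermont 0.036, Claybrook 0.018.
Largest remainders: Ashgrove, Stonebridge, Pinehurst receive the extra seats.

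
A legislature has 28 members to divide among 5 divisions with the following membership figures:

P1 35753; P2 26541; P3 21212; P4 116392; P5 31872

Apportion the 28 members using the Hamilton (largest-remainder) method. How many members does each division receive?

P1: 4, P2: 3, P3: 3, P4: 14, P5: 4

The standard divisor is 231770/28 ≈ 8277.5.
Standard quotas: P1 4.3193, P2 3.2064, P3 2.5626, P4 14.0613, P5 3.8504.
Lower quotas: P1 4, P2 3, P3 2, P4 14, P5 3 (sum 26, leaving 2 seats).
Remainders in descending order: P5 0.8504, P3 0.5626, P1 0.3193, P2 0.2064, P4 0.0613.
Largest remainders: P5, P3 receive the extra seats.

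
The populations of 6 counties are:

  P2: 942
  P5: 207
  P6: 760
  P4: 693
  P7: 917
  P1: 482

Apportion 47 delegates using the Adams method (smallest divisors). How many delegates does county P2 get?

Standard divisor 4001/47 ≈ 85.128; standard quotas: P2 11.066, P5 2.432, P6 8.928, P4 8.141, P7 10.772, P1 5.662.
Rounding up gives 12, 3, 9, 9, 11, 6 = 50 seats, so the divisor must be adjusted.
With modified divisor 93: modified quotas P2 10.129, P5 2.226, P6 8.172, P4 7.452, P7 9.860, P1 5.183.
Rounding up: P2 11, P5 3, P6 9, P4 8, P7 10, P1 6 (total 47).
P2 receives 11.

11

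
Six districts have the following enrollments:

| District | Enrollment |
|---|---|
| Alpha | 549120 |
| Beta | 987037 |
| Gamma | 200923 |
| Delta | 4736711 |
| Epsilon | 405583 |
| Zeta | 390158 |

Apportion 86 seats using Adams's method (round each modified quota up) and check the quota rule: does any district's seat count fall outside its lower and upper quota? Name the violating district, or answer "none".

Delta

Standard quotas: Alpha 6.496, Beta 11.677, Gamma 2.377, Delta 56.036, Epsilon 4.798, Zeta 4.616.
Adams allocation: Alpha 7, Beta 12, Gamma 3, Delta 54, Epsilon 5, Zeta 5.
Delta has quota 56.036 (lower 56, upper 57) but receives 54 — outside the quota interval.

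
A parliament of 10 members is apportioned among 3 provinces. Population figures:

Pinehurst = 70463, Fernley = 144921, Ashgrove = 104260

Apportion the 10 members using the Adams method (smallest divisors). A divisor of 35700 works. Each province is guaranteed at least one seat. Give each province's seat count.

With modified divisor 35700: modified quotas Pinehurst 1.974, Fernley 4.059, Ashgrove 2.920.
Rounding up: Pinehurst 2, Fernley 5, Ashgrove 3 (total 10).

Pinehurst 2, Fernley 5, Ashgrove 3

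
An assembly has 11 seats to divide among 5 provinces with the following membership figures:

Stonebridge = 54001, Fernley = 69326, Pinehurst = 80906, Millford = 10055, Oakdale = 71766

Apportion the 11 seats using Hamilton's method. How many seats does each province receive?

Stonebridge 2, Fernley 3, Pinehurst 3, Millford 0, Oakdale 3

The standard divisor is 286054/11 ≈ 26004.909.
Standard quotas: Stonebridge 2.0766, Fernley 2.6659, Pinehurst 3.1112, Millford 0.3867, Oakdale 2.7597.
Lower quotas: Stonebridge 2, Fernley 2, Pinehurst 3, Millford 0, Oakdale 2 (sum 9, leaving 2 seats).
Remainders in descending order: Oakdale 0.7597, Fernley 0.6659, Millford 0.3867, Pinehurst 0.1112, Stonebridge 0.0766.
Largest remainders: Oakdale, Fernley receive the extra seats.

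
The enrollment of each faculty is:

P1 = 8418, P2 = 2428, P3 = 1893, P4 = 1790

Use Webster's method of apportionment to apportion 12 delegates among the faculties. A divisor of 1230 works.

With modified divisor 1230: modified quotas P1 6.844, P2 1.974, P3 1.539, P4 1.455.
Rounding to the nearest integer: P1 7, P2 2, P3 2, P4 1 (total 12).

P1 7, P2 2, P3 2, P4 1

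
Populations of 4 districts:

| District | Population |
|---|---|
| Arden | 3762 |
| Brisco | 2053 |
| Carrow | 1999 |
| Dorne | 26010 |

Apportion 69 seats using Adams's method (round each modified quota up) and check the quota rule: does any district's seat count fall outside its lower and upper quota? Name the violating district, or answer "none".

Dorne

Standard quotas: Arden 7.674, Brisco 4.188, Carrow 4.078, Dorne 53.060.
Adams allocation: Arden 8, Brisco 5, Carrow 4, Dorne 52.
Dorne has quota 53.060 (lower 53, upper 54) but receives 52 — outside the quota interval.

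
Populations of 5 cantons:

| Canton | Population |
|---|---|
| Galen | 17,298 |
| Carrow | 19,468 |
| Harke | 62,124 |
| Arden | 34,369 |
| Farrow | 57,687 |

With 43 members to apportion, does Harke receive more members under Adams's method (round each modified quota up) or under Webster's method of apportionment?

Adams: Galen 4, Carrow 5, Harke 13, Arden 8, Farrow 13.
Webster: Galen 4, Carrow 4, Harke 14, Arden 8, Farrow 13.
Harke gets 13 under Adams and 14 under Webster.

Webster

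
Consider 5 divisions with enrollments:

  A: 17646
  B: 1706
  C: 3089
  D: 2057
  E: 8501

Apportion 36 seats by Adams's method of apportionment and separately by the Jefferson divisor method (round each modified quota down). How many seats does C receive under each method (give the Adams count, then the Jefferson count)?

Adams: A 18, B 2, C 4, D 3, E 9.
Jefferson: A 20, B 2, C 3, D 2, E 9.
C gets 4 under Adams and 3 under Jefferson.

4 and 3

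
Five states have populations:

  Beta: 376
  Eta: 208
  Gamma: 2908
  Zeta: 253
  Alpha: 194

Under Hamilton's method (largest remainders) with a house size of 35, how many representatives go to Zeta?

2

Total 3939; standard divisor 3939/35 ≈ 112.543.
Standard quotas: Beta 3.341, Eta 1.848, Gamma 25.839, Zeta 2.248, Alpha 1.724.
Lower quotas: Beta 3, Eta 1, Gamma 25, Zeta 2, Alpha 1 (sum 32, leaving 3 seats).
Remainders in descending order: Eta 0.848, Gamma 0.839, Alpha 0.724, Beta 0.341, Zeta 0.248.
The surplus seats go to Eta, Gamma, Alpha.
Zeta receives 2.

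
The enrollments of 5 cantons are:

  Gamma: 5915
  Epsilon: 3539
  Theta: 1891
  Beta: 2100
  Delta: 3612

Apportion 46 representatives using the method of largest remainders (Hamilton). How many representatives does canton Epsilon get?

9

The standard divisor is 17057/46 ≈ 370.804.
Standard quotas: Gamma 15.9518, Epsilon 9.5441, Theta 5.0997, Beta 5.6634, Delta 9.7410.
Lower quotas: Gamma 15, Epsilon 9, Theta 5, Beta 5, Delta 9 (sum 43, leaving 3 seats).
Remainders in descending order: Gamma 0.9518, Delta 0.7410, Beta 0.6634, Epsilon 0.5441, Theta 0.0997.
Largest remainders: Gamma, Delta, Beta receive the extra seats.
Epsilon receives 9.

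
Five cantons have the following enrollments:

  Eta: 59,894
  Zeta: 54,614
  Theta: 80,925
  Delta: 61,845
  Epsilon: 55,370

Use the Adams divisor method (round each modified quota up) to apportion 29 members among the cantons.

Standard divisor 312648/29 ≈ 10780.966; standard quotas: Eta 5.556, Zeta 5.066, Theta 7.506, Delta 5.736, Epsilon 5.136.
Rounding up gives 6, 6, 8, 6, 6 = 32 seats, so the divisor must be adjusted.
With modified divisor 11800: modified quotas Eta 5.076, Zeta 4.628, Theta 6.858, Delta 5.241, Epsilon 4.692.
Rounding up: Eta 6, Zeta 5, Theta 7, Delta 6, Epsilon 5 (total 29).

Eta=6; Zeta=5; Theta=7; Delta=6; Epsilon=5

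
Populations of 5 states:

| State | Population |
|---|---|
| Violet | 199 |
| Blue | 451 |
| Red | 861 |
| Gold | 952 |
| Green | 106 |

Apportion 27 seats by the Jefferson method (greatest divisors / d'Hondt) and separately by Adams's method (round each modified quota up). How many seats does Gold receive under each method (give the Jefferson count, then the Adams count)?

10 and 9

Jefferson: Violet 2, Blue 5, Red 9, Gold 10, Green 1.
Adams: Violet 2, Blue 5, Red 9, Gold 9, Green 2.
Gold gets 10 under Jefferson and 9 under Adams.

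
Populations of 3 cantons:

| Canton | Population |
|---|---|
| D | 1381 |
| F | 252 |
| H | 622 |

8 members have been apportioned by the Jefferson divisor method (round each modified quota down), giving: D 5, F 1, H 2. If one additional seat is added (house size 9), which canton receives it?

D

Priority for the next seat is population ÷ (current seats + 1).
Priorities: D 230.167, F 126.000, H 207.333.
Highest priority: D.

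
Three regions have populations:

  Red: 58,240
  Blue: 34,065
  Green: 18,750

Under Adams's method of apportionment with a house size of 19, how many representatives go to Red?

10

Standard divisor 111055/19 ≈ 5845; standard quotas: Red 9.964, Blue 5.828, Green 3.208.
Rounding up gives 10, 6, 4 = 20 seats, so the divisor must be adjusted.
With modified divisor 6400: modified quotas Red 9.100, Blue 5.323, Green 2.930.
Rounding up: Red 10, Blue 6, Green 3 (total 19).
Red receives 10.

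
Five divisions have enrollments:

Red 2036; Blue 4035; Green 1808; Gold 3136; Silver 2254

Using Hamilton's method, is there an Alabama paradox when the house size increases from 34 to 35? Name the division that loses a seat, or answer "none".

At 34 seats: Red 5, Blue 10, Green 5, Gold 8, Silver 6.
At 35 seats: Red 5, Blue 11, Green 5, Gold 8, Silver 6.
No division's allocation decreased.

none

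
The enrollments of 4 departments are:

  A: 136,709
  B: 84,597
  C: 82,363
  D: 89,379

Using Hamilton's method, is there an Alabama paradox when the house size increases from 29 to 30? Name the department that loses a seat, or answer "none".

none

At 29 seats: A 10, B 6, C 6, D 7.
At 30 seats: A 10, B 7, C 6, D 7.
No department's allocation decreased.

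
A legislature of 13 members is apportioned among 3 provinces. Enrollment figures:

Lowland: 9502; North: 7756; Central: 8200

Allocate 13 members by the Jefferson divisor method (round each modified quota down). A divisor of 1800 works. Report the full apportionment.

Lowland: 5, North: 4, Central: 4

With modified divisor 1800: modified quotas Lowland 5.279, North 4.309, Central 4.556.
Rounding down: Lowland 5, North 4, Central 4 (total 13).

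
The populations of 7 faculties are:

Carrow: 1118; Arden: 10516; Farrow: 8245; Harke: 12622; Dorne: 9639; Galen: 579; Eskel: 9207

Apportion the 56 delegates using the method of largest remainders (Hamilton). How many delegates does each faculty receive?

Carrow=1, Arden=11, Farrow=9, Harke=14, Dorne=10, Galen=1, Eskel=10

Standard divisor: 51926 ÷ 56 ≈ 927.25.
Standard quotas: Carrow 1.2057, Arden 11.3411, Farrow 8.8919, Harke 13.6123, Dorne 10.3953, Galen 0.6244, Eskel 9.9294.
Lower quotas: Carrow 1, Arden 11, Farrow 8, Harke 13, Dorne 10, Galen 0, Eskel 9 (sum 52, leaving 4 seats).
Remainders in descending order: Eskel 0.9294, Farrow 0.8919, Galen 0.6244, Harke 0.6123, Dorne 0.3953, Arden 0.3411, Carrow 0.2057.
The surplus seats go to Eskel, Farrow, Galen, Harke.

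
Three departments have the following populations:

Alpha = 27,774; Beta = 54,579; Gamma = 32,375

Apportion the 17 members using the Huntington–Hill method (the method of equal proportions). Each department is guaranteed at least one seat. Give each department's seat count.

Alpha: 4, Beta: 8, Gamma: 5

With divisor 6836: modified quotas Alpha 4.063, Beta 7.984, Gamma 4.736.
Geometric-mean thresholds: Alpha √(4·5)=4.472, Beta √(7·8)=7.483, Gamma √(4·5)=4.472.
Each quota rounded against its threshold gives Alpha 4, Beta 8, Gamma 5 (total 17).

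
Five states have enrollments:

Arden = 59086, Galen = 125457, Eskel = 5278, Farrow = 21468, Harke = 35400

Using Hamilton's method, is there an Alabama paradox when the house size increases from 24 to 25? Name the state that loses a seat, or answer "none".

At 24 seats: Arden 6, Galen 12, Eskel 1, Farrow 2, Harke 3.
At 25 seats: Arden 6, Galen 13, Eskel 0, Farrow 2, Harke 4.
Eskel drops from 1 to 0.

Eskel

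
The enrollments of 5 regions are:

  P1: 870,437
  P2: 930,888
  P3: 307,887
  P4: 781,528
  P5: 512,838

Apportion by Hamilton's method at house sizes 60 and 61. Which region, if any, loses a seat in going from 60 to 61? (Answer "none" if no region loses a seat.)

P3

At 60 seats: P1 15, P2 16, P3 6, P4 14, P5 9.
At 61 seats: P1 16, P2 17, P3 5, P4 14, P5 9.
P3 drops from 6 to 5.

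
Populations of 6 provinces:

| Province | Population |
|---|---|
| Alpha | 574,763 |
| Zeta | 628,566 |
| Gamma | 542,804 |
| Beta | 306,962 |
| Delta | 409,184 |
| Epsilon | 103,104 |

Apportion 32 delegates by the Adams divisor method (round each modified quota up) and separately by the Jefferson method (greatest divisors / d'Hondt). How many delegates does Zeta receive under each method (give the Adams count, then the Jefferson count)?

7 and 8

Adams: Alpha 7, Zeta 7, Gamma 7, Beta 4, Delta 5, Epsilon 2.
Jefferson: Alpha 7, Zeta 8, Gamma 7, Beta 4, Delta 5, Epsilon 1.
Zeta gets 7 under Adams and 8 under Jefferson.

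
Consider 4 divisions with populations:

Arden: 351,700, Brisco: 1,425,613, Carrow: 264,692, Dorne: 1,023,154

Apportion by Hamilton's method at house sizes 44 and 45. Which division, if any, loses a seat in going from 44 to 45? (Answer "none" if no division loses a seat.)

none

At 44 seats: Arden 5, Brisco 20, Carrow 4, Dorne 15.
At 45 seats: Arden 5, Brisco 21, Carrow 4, Dorne 15.
No division's allocation decreased.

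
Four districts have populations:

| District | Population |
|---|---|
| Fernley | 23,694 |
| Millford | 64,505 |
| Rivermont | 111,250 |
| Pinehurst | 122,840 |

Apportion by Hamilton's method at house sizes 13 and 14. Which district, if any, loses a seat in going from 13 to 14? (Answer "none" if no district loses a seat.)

At 13 seats: Fernley 1, Millford 3, Rivermont 4, Pinehurst 5.
At 14 seats: Fernley 1, Millford 3, Rivermont 5, Pinehurst 5.
No district's allocation decreased.

none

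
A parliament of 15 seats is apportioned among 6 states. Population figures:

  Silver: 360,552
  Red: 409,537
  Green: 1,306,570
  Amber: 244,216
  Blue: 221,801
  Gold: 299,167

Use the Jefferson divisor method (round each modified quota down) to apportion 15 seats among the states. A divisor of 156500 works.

With modified divisor 156500: modified quotas Silver 2.304, Red 2.617, Green 8.349, Amber 1.560, Blue 1.417, Gold 1.912.
Rounding down: Silver 2, Red 2, Green 8, Amber 1, Blue 1, Gold 1 (total 15).

Silver 2; Red 2; Green 8; Amber 1; Blue 1; Gold 1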